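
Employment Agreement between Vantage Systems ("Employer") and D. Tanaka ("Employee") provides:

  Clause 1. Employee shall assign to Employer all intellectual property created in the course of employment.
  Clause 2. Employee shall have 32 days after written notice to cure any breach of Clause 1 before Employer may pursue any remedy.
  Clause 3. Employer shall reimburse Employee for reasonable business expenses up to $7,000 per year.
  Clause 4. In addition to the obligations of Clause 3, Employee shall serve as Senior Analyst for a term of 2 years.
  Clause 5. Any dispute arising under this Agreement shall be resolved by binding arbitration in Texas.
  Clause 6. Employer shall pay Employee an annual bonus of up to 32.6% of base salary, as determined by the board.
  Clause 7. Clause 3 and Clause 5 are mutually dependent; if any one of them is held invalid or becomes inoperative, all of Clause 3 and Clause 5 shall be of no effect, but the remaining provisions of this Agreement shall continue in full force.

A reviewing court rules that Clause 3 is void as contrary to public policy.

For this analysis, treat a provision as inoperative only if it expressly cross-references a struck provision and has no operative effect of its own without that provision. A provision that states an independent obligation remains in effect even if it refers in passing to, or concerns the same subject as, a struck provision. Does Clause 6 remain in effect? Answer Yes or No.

Clause 3 is struck. Clause 4 mentions Clause 3 but its own obligation stands independently of Clause 3, so Clause 4 is not affected. No other provision's operative terms depend on Clause 3. Clause 7 declares Clause 3 and Clause 5 mutually dependent; since one of them has fallen, all of them are of no effect. That brings down Clause 5 as well. The remainder continues in force under Clause 7. The provisions still in force are Clause 1, Clause 2, Clause 4, Clause 6, and Clause 7. Clause 6 is among the surviving provisions, so the answer is yes.

Yes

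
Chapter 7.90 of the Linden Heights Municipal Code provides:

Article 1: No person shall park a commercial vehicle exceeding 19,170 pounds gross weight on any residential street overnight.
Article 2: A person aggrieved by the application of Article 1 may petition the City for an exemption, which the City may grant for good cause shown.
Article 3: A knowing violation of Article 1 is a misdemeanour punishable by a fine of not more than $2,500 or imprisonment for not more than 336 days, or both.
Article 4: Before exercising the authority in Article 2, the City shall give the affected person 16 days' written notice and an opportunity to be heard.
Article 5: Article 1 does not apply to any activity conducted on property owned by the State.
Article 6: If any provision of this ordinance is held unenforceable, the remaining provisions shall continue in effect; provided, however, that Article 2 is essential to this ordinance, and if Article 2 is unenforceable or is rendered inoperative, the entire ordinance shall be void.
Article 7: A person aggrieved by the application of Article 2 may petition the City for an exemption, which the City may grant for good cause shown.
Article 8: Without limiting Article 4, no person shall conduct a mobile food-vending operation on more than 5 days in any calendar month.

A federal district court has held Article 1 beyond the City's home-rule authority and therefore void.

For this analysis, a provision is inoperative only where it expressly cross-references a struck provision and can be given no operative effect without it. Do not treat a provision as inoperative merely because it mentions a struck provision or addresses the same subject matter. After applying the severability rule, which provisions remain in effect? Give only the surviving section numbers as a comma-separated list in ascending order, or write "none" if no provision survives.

Article 1 is struck. Article 2 operates only by reference to Article 1, so it falls with Article 1. Article 3 merely fixes the criminal penalty for violating Article 1; with Article 1 gone it has nothing to operate on and falls away. Article 5 has no operative effect of its own apart from Article 1 and is therefore inoperative. Article 4 has no operative effect of its own apart from Article 2 and is therefore inoperative. Article 7 has no operative effect of its own apart from Article 2 and is therefore inoperative. Article 6 makes Article 2 an essential term, and Article 2 has been rendered inoperative by the cascade; under Article 6, the entire ordinance is therefore void. No provision of the ordinance survives.

none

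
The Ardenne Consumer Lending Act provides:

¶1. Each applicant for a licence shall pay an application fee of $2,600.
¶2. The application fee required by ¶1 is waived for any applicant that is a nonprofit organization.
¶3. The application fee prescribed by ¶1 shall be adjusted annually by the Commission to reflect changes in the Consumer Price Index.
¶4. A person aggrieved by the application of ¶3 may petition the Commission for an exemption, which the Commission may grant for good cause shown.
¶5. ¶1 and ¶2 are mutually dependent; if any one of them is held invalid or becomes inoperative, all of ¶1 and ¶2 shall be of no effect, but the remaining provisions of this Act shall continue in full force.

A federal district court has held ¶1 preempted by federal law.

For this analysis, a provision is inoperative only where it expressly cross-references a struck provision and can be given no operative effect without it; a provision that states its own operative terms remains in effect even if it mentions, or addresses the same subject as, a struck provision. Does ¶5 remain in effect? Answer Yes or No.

Yes

¶1 is struck. The whole of ¶2 is the nonprofit waiver of the application fee, defined by reference to ¶1, so ¶2 cannot stand once ¶1 is removed. ¶3 operates only by reference to ¶1, so it falls with ¶1. ¶4 merely fixes the exemption procedure for ¶3; with ¶3 gone it has nothing to operate on and falls away. ¶5 declares ¶1 and ¶2 mutually dependent; since one of them has fallen, all of them are of no effect. The remainder continues in force under ¶5. Only ¶5 remains in effect. ¶5 is among the surviving provisions, so the answer is yes.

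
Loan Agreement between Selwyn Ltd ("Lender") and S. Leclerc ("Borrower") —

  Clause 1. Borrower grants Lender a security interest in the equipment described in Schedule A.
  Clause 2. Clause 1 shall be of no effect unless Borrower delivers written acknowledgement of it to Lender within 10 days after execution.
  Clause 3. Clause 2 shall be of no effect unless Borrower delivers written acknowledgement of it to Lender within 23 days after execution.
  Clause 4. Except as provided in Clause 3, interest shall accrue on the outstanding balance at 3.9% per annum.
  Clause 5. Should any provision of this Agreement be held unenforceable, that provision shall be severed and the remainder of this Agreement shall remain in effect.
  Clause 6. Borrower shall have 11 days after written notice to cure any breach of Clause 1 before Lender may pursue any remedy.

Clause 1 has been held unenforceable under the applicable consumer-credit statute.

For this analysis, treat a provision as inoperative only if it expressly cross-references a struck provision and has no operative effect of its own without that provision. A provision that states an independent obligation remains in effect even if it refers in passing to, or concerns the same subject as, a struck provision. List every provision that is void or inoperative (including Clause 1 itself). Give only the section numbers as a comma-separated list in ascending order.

1, 2, 3, 6

Clause 1 is struck. Clause 2 has no operative effect of its own apart from Clause 1 and is therefore inoperative. Clause 6 has no operative effect of its own apart from Clause 1 and is therefore inoperative. Clause 3 merely fixes the acknowledgement condition for Clause 2; with Clause 2 gone it has nothing to operate on and falls away. Although Clause 4 refers to Clause 3, its operative terms do not depend on Clause 3, so it remains in effect. Clause 5 is a severability clause and preserves every provision that can still be given independent effect. Clause 4 and Clause 5 remain in effect.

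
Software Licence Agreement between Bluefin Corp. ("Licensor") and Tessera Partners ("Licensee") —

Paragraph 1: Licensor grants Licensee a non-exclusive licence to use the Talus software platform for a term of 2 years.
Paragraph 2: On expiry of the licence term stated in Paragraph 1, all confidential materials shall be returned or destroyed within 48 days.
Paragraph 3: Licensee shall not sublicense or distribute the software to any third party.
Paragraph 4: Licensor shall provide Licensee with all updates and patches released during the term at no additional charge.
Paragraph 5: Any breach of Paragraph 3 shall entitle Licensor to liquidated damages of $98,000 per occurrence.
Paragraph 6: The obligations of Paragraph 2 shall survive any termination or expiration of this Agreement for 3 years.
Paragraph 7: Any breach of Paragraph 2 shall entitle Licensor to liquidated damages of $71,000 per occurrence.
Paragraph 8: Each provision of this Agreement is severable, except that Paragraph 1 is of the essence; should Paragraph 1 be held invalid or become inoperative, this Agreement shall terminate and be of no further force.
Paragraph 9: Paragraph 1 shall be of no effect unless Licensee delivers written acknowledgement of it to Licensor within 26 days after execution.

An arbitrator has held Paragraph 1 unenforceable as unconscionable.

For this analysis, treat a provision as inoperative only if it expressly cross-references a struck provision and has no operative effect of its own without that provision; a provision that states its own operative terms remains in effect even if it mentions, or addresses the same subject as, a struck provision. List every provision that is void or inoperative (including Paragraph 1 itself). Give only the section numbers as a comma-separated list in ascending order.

Paragraph 1 is struck. The only function of Paragraph 2 is the return obligation tied to Paragraph 1, so it cannot stand once Paragraph 1 is removed. Paragraph 9 merely fixes the acknowledgement condition for Paragraph 1; with Paragraph 1 gone it has nothing to operate on and falls away. The only function of Paragraph 6 is the survival period for Paragraph 2, so it cannot stand once Paragraph 2 is removed. Paragraph 7 operates only by reference to Paragraph 2, so it falls with Paragraph 2. Paragraph 8 makes Paragraph 1 an essential term, and Paragraph 1 is the provision held invalid; under Paragraph 8, the entire Agreement is therefore void. No provision of the Agreement survives.

1, 2, 3, 4, 5, 6, 7, 8, 9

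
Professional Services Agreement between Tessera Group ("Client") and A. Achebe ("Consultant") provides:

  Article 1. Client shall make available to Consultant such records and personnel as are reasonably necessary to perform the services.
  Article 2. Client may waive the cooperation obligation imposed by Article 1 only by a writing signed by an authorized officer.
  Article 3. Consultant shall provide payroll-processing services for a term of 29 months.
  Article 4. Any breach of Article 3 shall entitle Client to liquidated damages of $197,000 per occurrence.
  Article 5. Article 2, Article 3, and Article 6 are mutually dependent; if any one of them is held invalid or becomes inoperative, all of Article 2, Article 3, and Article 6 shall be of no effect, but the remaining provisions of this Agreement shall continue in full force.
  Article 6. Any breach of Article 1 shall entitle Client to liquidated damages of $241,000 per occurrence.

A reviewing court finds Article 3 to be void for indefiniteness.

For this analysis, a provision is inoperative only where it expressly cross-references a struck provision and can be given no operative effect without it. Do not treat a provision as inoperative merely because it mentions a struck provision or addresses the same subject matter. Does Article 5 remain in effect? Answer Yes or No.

Article 3 is struck. Article 4 does nothing except set the liquidated-damages amount by reference to Article 3; with Article 3 gone it has no independent effect and is inoperative. Article 5 declares Article 2, Article 3, and Article 6 mutually dependent; since one of them has fallen, all of them are of no effect. That brings down Article 2 and Article 6 as well. The remainder continues in force under Article 5. Article 1 and Article 5 remain in effect. Article 5 is among the surviving provisions, so the answer is yes.

Yes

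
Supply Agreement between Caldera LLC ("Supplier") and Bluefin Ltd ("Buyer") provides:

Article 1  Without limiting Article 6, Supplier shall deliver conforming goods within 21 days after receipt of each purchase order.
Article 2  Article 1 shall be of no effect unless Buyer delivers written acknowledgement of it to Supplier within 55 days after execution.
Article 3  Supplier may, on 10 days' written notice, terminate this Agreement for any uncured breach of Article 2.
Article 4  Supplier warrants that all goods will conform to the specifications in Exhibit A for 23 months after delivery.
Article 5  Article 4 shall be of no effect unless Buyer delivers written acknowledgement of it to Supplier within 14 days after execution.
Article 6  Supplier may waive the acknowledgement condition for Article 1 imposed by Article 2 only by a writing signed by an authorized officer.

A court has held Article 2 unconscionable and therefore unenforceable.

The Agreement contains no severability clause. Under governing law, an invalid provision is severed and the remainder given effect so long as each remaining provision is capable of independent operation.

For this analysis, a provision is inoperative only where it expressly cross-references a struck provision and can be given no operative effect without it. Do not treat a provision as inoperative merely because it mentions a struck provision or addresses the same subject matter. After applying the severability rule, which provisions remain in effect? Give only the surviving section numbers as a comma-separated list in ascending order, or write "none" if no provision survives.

Article 2 is struck. Article 3 operates only by reference to Article 2, so it falls with Article 2. Article 6 merely fixes the waiver condition for Article 2; with Article 2 gone it has nothing to operate on and falls away. Article 1 mentions Article 6 but its own obligation stands independently of Article 6, so Article 1 is not affected. With no severability clause, the stated default rule severs what cannot stand and enforces each remaining provision that can operate on its own. That leaves Article 1, Article 4, and Article 5 in effect.

1, 4, 5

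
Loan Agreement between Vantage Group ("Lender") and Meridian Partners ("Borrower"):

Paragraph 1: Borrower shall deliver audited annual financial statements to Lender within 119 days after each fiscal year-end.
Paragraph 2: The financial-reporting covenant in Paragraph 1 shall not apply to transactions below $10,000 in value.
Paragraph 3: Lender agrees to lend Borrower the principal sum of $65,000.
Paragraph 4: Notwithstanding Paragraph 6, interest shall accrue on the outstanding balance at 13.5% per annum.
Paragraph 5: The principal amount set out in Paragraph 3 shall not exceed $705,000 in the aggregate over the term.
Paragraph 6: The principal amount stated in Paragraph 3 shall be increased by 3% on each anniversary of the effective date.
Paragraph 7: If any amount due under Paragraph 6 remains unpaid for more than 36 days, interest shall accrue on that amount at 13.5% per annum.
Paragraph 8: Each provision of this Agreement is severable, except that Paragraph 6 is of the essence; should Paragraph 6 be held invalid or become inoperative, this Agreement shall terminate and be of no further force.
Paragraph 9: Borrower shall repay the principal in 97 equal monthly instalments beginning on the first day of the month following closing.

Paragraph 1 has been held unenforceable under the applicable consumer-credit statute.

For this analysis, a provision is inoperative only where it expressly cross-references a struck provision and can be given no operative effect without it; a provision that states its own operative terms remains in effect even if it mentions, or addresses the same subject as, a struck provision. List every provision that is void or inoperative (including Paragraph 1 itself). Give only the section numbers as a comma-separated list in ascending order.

1, 2

Paragraph 1 is struck. Paragraph 2 operates only by reference to Paragraph 1, so it falls with Paragraph 1. Paragraph 8 makes Paragraph 6 an essential term, but Paragraph 6 is unaffected, so the severability proviso in Paragraph 8 preserves the remaining provisions. The provisions still in force are Paragraph 3, Paragraph 4, Paragraph 5, Paragraph 6, Paragraph 7, Paragraph 8, and Paragraph 9.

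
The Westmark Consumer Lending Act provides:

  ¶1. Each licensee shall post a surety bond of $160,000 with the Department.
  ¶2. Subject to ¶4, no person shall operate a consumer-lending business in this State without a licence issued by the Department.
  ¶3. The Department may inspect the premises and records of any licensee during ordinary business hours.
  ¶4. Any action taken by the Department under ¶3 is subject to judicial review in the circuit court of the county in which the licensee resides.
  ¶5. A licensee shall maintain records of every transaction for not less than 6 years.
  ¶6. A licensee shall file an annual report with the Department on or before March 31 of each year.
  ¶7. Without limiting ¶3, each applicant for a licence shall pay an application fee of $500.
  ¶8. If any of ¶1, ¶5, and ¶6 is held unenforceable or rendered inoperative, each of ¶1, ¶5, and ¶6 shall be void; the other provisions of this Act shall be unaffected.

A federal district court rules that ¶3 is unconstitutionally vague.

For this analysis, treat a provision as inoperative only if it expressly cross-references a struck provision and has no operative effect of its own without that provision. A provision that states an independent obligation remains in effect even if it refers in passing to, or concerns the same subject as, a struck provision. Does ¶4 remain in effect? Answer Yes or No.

¶3 is struck. ¶4 merely fixes the judicial-review right for ¶3; with ¶3 gone it has nothing to operate on and falls away. ¶2 mentions ¶4 but its own obligation stands independently of ¶4, so ¶2 is not affected. Although ¶7 refers to ¶3, its operative terms do not depend on ¶3, so it remains in effect. ¶8 ties ¶1, ¶5, and ¶6 together, but none of those is affected here; the remaining provisions continue in force under ¶8. ¶1, ¶2, ¶5, ¶6, ¶7, and ¶8 remain in effect. ¶4 is among the inoperative provisions, so the answer is no.

No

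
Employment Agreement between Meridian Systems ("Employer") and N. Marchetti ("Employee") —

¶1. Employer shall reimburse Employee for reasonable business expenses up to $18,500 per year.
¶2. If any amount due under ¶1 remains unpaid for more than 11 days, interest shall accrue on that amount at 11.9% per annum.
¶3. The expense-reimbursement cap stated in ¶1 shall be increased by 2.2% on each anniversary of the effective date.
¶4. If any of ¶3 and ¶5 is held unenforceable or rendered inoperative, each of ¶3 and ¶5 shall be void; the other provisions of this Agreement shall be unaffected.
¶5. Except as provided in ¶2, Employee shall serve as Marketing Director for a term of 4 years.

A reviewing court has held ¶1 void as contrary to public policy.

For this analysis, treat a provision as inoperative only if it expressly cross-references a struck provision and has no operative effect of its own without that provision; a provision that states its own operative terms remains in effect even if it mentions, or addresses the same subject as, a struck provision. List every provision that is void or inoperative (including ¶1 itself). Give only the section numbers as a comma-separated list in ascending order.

1, 2, 3, 5

¶1 is struck. The whole of ¶2 is the default interest on the expense-reimbursement cap, defined by reference to ¶1, so ¶2 cannot stand once ¶1 is removed. ¶3 does nothing except set the escalation of the expense-reimbursement cap by reference to ¶1; with ¶1 gone it has no independent effect and is inoperative. ¶4 declares ¶3 and ¶5 mutually dependent; since one of them has fallen, all of them are of no effect. That brings down ¶5 as well. The remainder continues in force under ¶4. Only ¶4 remains in effect.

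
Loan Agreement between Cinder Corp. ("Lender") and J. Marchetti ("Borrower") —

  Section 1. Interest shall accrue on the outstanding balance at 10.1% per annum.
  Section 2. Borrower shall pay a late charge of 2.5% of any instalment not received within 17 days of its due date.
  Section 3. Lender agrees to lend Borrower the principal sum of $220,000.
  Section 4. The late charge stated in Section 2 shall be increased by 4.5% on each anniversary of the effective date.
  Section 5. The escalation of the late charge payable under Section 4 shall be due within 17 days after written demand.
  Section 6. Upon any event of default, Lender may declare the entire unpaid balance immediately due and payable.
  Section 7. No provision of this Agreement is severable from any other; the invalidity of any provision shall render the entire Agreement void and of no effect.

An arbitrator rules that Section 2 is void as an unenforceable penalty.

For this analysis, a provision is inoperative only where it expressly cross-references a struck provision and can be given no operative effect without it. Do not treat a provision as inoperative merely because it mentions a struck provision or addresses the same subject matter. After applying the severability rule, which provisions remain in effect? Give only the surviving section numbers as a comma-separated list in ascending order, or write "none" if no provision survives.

none

Section 2 is struck. Section 4 does nothing except set the escalation of the late charge by reference to Section 2; with Section 2 gone it has no independent effect and is inoperative. Section 5 has no operative effect of its own apart from Section 4 and is therefore inoperative. Section 7 provides that the Agreement is not severable, so the invalidity of any one provision voids the entire Agreement. No provision of the Agreement survives.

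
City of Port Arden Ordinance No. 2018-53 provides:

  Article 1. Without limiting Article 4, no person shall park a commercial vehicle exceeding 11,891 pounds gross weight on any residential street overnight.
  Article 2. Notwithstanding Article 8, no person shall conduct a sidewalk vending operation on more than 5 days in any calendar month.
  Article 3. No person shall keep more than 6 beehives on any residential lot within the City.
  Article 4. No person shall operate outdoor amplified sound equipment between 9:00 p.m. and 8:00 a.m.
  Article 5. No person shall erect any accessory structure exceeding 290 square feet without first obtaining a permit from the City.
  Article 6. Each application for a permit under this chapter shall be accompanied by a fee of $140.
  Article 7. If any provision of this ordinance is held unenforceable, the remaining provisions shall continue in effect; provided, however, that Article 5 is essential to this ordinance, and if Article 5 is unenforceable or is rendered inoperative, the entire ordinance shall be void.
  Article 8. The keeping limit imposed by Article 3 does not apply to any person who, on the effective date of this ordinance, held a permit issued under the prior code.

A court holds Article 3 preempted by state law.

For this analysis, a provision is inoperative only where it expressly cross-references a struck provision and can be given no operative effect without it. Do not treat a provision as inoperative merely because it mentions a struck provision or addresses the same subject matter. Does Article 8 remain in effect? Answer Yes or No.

Article 3 is struck. Article 8 merely fixes the grandfather exemption from Article 3; with Article 3 gone it has nothing to operate on and falls away. Although Article 2 refers to Article 8, its operative terms do not depend on Article 8, so it remains in effect. Article 7 makes Article 5 an essential term, but Article 5 is unaffected, so the severability proviso in Article 7 preserves the remaining provisions. That leaves Article 1, Article 2, Article 4, Article 5, Article 6, and Article 7 in effect. Article 8 is among the inoperative provisions, so the answer is no.

No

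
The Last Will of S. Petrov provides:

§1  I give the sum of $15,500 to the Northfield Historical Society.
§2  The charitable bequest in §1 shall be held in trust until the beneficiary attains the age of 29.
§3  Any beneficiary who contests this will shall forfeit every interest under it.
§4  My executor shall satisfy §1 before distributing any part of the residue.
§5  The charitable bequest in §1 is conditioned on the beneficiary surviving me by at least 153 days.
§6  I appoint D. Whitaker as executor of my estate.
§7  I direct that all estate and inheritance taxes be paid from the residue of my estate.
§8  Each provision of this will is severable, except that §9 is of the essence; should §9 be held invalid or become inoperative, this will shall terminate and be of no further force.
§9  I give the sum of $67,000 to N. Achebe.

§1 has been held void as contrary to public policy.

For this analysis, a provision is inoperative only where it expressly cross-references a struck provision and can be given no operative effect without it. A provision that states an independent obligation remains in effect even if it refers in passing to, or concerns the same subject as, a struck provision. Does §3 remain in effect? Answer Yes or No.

§1 is struck. §2 has no operative effect of its own apart from §1 and is therefore inoperative. §4 has no operative effect of its own apart from §1 and is therefore inoperative. §5 merely fixes the survivorship condition on §1; with §1 gone it has nothing to operate on and falls away. §8 makes §9 an essential term, but §9 is unaffected, so the severability proviso in §8 preserves the remaining provisions. §3, §6, §7, §8, and §9 remain in effect. §3 is among the surviving provisions, so the answer is yes.

Yes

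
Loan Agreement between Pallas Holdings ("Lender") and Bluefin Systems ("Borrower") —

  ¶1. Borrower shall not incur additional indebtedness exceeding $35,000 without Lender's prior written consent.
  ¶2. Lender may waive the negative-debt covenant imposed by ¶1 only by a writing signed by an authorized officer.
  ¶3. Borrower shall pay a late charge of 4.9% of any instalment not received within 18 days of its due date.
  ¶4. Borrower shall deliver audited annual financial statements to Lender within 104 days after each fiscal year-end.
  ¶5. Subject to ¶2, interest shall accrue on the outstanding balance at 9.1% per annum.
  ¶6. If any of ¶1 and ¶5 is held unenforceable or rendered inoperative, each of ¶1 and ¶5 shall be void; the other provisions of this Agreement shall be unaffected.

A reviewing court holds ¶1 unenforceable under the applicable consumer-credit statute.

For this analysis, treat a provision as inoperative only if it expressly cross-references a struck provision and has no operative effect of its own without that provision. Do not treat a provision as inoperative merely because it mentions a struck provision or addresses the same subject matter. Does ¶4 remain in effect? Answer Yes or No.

¶1 is struck. ¶2 has no operative effect of its own apart from ¶1 and is therefore inoperative. ¶6 declares ¶1 and ¶5 mutually dependent; since one of them has fallen, all of them are of no effect. That brings down ¶5 as well. The remainder continues in force under ¶6. That leaves ¶3, ¶4, and ¶6 in effect. ¶4 is among the surviving provisions, so the answer is yes.

Yes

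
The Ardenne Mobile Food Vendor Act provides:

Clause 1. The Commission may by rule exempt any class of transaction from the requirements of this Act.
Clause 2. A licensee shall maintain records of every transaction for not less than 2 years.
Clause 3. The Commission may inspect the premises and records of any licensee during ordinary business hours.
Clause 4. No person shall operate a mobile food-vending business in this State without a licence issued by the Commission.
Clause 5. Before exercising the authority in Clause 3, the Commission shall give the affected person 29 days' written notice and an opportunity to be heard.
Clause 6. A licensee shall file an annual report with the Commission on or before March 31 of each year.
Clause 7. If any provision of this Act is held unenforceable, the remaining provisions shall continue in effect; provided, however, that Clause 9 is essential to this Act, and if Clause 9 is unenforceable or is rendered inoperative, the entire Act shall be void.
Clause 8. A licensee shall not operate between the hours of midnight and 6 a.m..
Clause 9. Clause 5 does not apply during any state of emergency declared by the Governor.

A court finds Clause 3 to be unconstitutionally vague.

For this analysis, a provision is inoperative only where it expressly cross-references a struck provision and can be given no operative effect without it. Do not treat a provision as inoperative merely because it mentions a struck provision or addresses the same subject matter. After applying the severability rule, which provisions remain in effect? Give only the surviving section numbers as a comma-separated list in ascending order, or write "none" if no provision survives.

none

Clause 3 is struck. The only function of Clause 5 is the notice-and-hearing requirement for Clause 3, so it cannot stand once Clause 3 is removed. The only function of Clause 9 is the emergency suspension of Clause 5, so it cannot stand once Clause 5 is removed. Clause 7 makes Clause 9 an essential term, and Clause 9 has been rendered inoperative by the cascade; under Clause 7, the entire Act is therefore void. No provision of the Act survives.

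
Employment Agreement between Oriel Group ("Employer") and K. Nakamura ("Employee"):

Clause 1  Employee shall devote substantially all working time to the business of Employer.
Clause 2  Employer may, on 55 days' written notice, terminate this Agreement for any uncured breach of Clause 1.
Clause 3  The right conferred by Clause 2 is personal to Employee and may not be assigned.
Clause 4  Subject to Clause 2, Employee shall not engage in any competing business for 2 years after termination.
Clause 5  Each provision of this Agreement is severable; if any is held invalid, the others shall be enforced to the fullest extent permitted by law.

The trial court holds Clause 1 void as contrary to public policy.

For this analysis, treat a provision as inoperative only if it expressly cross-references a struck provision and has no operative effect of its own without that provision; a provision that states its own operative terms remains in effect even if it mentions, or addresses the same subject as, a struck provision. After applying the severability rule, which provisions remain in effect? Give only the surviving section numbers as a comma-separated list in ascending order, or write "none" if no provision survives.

4, 5

Clause 1 is struck. The only function of Clause 2 is the termination right for breach of Clause 1, so it cannot stand once Clause 1 is removed. The only function of Clause 3 is the non-assignment of Clause 2, so it cannot stand once Clause 2 is removed. Clause 4 mentions Clause 2 but its own obligation stands independently of Clause 2, so Clause 4 is not affected. Clause 5 is a severability clause and preserves every provision that can still be given independent effect. That leaves Clause 4 and Clause 5 in effect.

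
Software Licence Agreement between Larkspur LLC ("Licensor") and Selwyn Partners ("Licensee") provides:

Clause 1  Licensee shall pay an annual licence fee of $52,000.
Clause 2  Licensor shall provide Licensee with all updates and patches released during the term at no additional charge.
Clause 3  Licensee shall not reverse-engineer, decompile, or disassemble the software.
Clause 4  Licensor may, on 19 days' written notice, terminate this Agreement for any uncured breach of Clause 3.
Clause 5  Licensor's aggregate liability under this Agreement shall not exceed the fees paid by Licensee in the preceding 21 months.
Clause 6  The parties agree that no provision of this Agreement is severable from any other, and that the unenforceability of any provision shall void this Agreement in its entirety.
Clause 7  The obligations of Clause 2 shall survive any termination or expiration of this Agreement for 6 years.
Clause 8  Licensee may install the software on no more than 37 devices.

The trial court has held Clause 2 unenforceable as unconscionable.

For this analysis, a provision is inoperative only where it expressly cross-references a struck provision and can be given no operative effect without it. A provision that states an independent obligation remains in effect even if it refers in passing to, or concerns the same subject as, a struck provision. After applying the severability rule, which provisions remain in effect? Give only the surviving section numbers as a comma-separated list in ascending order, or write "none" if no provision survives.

Clause 2 is struck. Clause 7 merely fixes the survival period for Clause 2; with Clause 2 gone it has nothing to operate on and falls away. Clause 6 provides that the Agreement is not severable, so the invalidity of any one provision voids the entire Agreement. No provision of the Agreement survives.

none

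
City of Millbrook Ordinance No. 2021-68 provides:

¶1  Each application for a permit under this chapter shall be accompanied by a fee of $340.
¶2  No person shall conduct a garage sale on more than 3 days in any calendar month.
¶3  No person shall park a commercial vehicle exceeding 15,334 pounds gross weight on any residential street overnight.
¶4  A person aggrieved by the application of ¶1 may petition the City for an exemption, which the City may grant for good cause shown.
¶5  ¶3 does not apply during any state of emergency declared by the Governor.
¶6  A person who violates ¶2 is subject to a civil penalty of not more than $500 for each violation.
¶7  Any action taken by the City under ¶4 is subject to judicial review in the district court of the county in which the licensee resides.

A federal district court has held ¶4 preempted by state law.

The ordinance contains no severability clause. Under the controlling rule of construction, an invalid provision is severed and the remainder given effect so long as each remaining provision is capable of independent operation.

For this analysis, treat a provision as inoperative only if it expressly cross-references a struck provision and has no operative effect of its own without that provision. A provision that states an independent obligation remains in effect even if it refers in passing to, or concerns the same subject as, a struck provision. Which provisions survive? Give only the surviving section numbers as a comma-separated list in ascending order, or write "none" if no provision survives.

¶4 is struck. ¶7 operates only by reference to ¶4, so it falls with ¶4. Under the stated default rule, only provisions that cannot operate independently fall away; the rest are enforced. That leaves ¶1, ¶2, ¶3, ¶5, and ¶6 in effect.

1, 2, 3, 5, 6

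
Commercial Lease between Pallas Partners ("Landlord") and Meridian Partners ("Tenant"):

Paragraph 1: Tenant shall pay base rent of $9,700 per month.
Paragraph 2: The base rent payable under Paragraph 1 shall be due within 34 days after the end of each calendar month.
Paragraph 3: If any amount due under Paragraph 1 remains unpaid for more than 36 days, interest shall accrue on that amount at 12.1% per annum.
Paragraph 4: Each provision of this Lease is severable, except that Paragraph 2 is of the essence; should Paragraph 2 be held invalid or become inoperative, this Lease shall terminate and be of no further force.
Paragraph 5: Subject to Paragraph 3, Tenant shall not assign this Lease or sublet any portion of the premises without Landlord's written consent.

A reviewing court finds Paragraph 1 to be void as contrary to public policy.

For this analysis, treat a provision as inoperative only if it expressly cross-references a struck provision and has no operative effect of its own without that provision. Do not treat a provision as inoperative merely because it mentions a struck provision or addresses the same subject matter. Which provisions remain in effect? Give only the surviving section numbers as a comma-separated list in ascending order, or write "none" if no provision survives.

Paragraph 1 is struck. Paragraph 2 does nothing except set the payment deadline for the base rent by reference to Paragraph 1; with Paragraph 1 gone it has no independent effect and is inoperative. Paragraph 3 has no operative effect of its own apart from Paragraph 1 and is therefore inoperative. Paragraph 4 makes Paragraph 2 an essential term, and Paragraph 2 has been rendered inoperative by the cascade; under Paragraph 4, the entire Lease is therefore void. No provision of the Lease survives.

none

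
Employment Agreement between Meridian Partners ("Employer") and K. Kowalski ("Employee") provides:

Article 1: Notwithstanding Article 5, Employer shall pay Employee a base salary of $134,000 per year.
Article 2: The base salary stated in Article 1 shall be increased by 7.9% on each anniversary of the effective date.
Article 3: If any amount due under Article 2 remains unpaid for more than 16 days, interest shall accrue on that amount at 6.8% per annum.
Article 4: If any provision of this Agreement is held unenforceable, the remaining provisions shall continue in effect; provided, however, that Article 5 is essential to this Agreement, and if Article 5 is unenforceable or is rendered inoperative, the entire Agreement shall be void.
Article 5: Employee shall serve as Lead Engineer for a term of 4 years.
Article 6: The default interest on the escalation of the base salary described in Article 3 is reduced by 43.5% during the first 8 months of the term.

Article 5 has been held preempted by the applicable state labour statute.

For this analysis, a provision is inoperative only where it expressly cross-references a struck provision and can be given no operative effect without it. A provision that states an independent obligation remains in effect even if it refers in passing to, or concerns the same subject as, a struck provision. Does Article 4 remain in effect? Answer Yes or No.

Article 5 is struck. Nothing else in the Agreement is defined by reference to Article 5. Article 4 makes Article 5 an essential term, and Article 5 is the provision held invalid; under Article 4, the entire Agreement is therefore void. No provision of the Agreement survives. Article 4 is among the inoperative provisions, so the answer is no.

No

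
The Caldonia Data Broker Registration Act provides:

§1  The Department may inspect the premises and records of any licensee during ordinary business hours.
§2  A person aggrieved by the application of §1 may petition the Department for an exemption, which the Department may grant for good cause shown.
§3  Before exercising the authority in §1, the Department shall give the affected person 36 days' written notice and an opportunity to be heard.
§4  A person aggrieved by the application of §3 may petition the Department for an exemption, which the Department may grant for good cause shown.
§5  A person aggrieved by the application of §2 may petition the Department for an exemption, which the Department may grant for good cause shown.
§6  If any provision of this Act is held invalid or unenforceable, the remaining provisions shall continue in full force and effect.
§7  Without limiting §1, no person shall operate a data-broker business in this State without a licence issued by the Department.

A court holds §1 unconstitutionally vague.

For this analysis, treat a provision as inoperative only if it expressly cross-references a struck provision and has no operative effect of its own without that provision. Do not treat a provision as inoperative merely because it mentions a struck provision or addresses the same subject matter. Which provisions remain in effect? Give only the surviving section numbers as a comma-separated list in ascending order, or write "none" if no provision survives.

6, 7

§1 is struck. The only function of §2 is the exemption procedure for §1, so it cannot stand once §1 is removed. §3 has no operative effect of its own apart from §1 and is therefore inoperative. §4 has no operative effect of its own apart from §3 and is therefore inoperative. The only function of §5 is the exemption procedure for §2, so it cannot stand once §2 is removed. Although §7 refers to §1, its operative terms do not depend on §1, so it remains in effect. §6 is a severability clause and preserves every provision that can still be given independent effect. §6 and §7 remain in effect.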